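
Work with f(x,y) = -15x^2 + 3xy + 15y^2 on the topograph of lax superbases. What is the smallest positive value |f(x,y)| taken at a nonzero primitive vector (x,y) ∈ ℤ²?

river: ρ → (15,27,-3)
river: ρ → (-3,27,15)
river: ρ → (15,3,-15)
river: ρ → (-15,27,3)
river: ρ → (3,27,-15)
river: ρ → (-15,3,15)
closes: descent 0, river 6
min |a| on river = 3

3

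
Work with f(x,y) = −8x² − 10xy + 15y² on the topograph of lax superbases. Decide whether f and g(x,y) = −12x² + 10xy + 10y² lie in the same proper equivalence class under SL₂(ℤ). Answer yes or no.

D₁ = 580, D₂ = 580
river cycle of f (length 6): (15, 10, -8), (-8, 22, 3), (3, 20, -15), (-15, 10, 8), (8, 22, -3), (-3, 20, 15)
river cycle of g (length 10): (10, 10, -12), (-12, 14, 8), (8, 18, -8), (-8, 14, 12), (12, 10, -10), (-10, 10, 12), (12, 14, -8), (-8, 18, 8), (8, 14, -12), (-12, 10, 10)
cycles differ ⇒ inequivalent

no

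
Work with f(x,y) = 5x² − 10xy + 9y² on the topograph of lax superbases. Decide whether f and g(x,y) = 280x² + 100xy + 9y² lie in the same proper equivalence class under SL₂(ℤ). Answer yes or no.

D₁ = -80, D₂ = -80
f: translate: b→0 (≡-10 mod 10), so (5,-10,9)→(5,0,4)
f: flip: (5,0,4)→(4,0,5)
f: reduced (well bottom): (4,0,5) with a≤c, −a<b≤a
g: flip: (280,100,9)→(9,-100,280)
g: translate: b→8 (≡-100 mod 18), so (9,-100,280)→(9,8,4)
g: flip: (9,8,4)→(4,-8,9)
g: translate: b→0 (≡-8 mod 8), so (4,-8,9)→(4,0,5)
g: reduced (well bottom): (4,0,5) with a≤c, −a<b≤a
reduced forms (4, 0, 5) vs (4, 0, 5) ⇒ equivalent

yes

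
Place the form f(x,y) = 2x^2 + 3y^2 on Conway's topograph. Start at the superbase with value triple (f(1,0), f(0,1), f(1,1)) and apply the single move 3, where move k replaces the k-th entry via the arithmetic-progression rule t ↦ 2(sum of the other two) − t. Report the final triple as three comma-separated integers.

start (2,3,5) = (f(1,0),f(0,1),f(1,1))
replace slot 3: 2·(2+3) − 5 = 5 → (2,3,5)

2,3,5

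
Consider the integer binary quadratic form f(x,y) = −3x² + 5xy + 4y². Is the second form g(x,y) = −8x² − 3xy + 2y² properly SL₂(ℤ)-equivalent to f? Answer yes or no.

D₁ = 73, D₂ = 73
river cycle of f (length 18): (4, 3, -4), (-4, 5, 3), (3, 7, -2), (-2, 5, 6), (6, 7, -1), (-1, 7, 6), (6, 5, -2), (-2, 7, 3), (3, 5, -4), (-4, 3, 4), … (8 more)
river cycle of g (length 18): (2, 7, -3), (-3, 5, 4), (4, 3, -4), (-4, 5, 3), (3, 7, -2), (-2, 5, 6), (6, 7, -1), (-1, 7, 6), (6, 5, -2), (-2, 7, 3), … (8 more)
cycles coincide ⇒ equivalent

yes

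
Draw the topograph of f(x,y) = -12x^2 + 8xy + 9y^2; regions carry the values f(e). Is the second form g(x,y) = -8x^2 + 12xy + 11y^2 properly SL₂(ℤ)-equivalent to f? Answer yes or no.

D₁ = 496, D₂ = 496
river cycle of f (length 16): (9, 10, -11), (-11, 12, 8), (8, 20, -3), (-3, 22, 1), (1, 22, -3), (-3, 20, 8), (8, 12, -11), (-11, 10, 9), (9, 8, -12), (-12, 16, 5), … (6 more)
river cycle of g (length 16): (11, 10, -9), (-9, 8, 12), (12, 16, -5), (-5, 14, 15), (15, 16, -4), (-4, 16, 15), (15, 14, -5), (-5, 16, 12), (12, 8, -9), (-9, 10, 11), … (6 more)
cycles differ ⇒ inequivalent

no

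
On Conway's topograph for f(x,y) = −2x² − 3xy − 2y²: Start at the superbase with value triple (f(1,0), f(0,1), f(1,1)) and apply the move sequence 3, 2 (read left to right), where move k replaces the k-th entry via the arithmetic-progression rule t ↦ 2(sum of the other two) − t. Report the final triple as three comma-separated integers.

start (-2,-2,-7) = (f(1,0),f(0,1),f(1,1))
replace slot 3: 2·((-2)+(-2)) − (-7) = -1 → (-2,-2,-1)
replace slot 2: 2·((-2)+(-1)) − (-2) = -4 → (-2,-4,-1)

-2,-4,-1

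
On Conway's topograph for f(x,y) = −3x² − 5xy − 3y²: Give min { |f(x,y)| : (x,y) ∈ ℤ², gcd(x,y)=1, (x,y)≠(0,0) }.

translate: b→-1 (≡5 mod 6), so (3,5,3)→(3,-1,1)
flip: (3,-1,1)→(1,1,3)
reduced (well bottom): (1,1,3) with a≤c, −a<b≤a
well minimum |f| = |-1| = 1 (negative-definite)

1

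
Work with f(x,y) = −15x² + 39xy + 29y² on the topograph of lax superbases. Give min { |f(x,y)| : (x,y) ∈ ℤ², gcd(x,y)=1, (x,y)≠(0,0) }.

river: ρ → (29,19,-25)
river: ρ → (-25,31,23)
river: ρ → (23,15,-33)
river: ρ → (-33,51,5)
river: ρ → (5,49,-43)
river: ρ → (-43,37,11)
river: ρ → (11,51,-15)
river: ρ → (-15,39,29)
closes: descent 0, river 8
min |a| on river = 5

5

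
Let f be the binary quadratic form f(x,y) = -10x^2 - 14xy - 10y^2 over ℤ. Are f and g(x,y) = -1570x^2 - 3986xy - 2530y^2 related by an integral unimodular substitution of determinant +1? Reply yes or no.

D₁ = -204, D₂ = -204
f is negative-definite; reduce −f:
−f: translate: b→-6 (≡14 mod 20), so (10,14,10)→(10,-6,6)
−f: flip: (10,-6,6)→(6,6,10)
−f: reduced (well bottom): (6,6,10) with a≤c, −a<b≤a
flip sign back: reduced form of f is (-6,-6,-10)
g is negative-definite; reduce −g:
−g: translate: b→846 (≡3986 mod 3140), so (1570,3986,2530)→(1570,846,114)
−g: flip: (1570,846,114)→(114,-846,1570)
−g: translate: b→66 (≡-846 mod 228), so (114,-846,1570)→(114,66,10)
−g: flip: (114,66,10)→(10,-66,114)
−g: translate: b→-6 (≡-66 mod 20), so (10,-66,114)→(10,-6,6)
−g: flip: (10,-6,6)→(6,6,10)
−g: reduced (well bottom): (6,6,10) with a≤c, −a<b≤a
flip sign back: reduced form of g is (-6,-6,-10)
reduced forms (-6, -6, -10) vs (-6, -6, -10) ⇒ equivalent

yes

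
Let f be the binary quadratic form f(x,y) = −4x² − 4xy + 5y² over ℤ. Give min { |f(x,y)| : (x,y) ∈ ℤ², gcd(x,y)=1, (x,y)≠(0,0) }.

descent: ρ → (5,4,-4)  [lands on river]
river: ρ → (-4,4,5)
river: ρ → (5,6,-3)
river: ρ → (-3,6,5)
closes: descent 1, river 4
min |a| on river = 3

3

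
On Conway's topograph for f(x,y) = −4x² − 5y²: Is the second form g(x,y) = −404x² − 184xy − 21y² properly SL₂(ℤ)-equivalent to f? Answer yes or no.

D₁ = -80, D₂ = -80
f is negative-definite; reduce −f:
−f: reduced (well bottom): (4,0,5) with a≤c, −a<b≤a
flip sign back: reduced form of f is (-4,0,-5)
g is negative-definite; reduce −g:
−g: flip: (404,184,21)→(21,-184,404)
−g: translate: b→-16 (≡-184 mod 42), so (21,-184,404)→(21,-16,4)
−g: flip: (21,-16,4)→(4,16,21)
−g: translate: b→0 (≡16 mod 8), so (4,16,21)→(4,0,5)
−g: reduced (well bottom): (4,0,5) with a≤c, −a<b≤a
flip sign back: reduced form of g is (-4,0,-5)
reduced forms (-4, 0, -5) vs (-4, 0, -5) ⇒ equivalent

yes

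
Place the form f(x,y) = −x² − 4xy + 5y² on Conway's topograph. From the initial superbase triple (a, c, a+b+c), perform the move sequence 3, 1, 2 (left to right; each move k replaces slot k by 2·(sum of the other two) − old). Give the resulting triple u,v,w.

start (-1,5,0) = (f(1,0),f(0,1),f(1,1))
replace slot 3: 2·((-1)+5) − 0 = 8 → (-1,5,8)
replace slot 1: 2·(5+8) − (-1) = 27 → (27,5,8)
replace slot 2: 2·(27+8) − 5 = 65 → (27,65,8)

27,65,8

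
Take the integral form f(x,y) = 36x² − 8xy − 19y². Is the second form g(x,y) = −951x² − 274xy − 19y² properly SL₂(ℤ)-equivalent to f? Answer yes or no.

D₁ = 2800, D₂ = 2800
river cycle of f (length 16): (-19, 46, 9), (9, 44, -24), (-24, 52, 1), (1, 52, -24), (-24, 44, 9), (9, 46, -19), (-19, 30, 25), (25, 20, -24), (-24, 28, 21), (21, 14, -31), … (6 more)
river cycle of g (length 16): (-19, 46, 9), (9, 44, -24), (-24, 52, 1), (1, 52, -24), (-24, 44, 9), (9, 46, -19), (-19, 30, 25), (25, 20, -24), (-24, 28, 21), (21, 14, -31), … (6 more)
cycles coincide ⇒ equivalent

yes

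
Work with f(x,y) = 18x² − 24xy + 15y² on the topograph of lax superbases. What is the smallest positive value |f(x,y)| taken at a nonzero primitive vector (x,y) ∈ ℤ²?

translate: b→12 (≡-24 mod 36), so (18,-24,15)→(18,12,9)
flip: (18,12,9)→(9,-12,18)
translate: b→6 (≡-12 mod 18), so (9,-12,18)→(9,6,15)
reduced (well bottom): (9,6,15) with a≤c, −a<b≤a
well minimum = a = 9

9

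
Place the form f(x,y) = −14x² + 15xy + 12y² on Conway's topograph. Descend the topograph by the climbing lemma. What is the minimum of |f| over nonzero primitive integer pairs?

river: ρ → (12,9,-17)
river: ρ → (-17,25,4)
river: ρ → (4,23,-23)
river: ρ → (-23,23,4)
river: ρ → (4,25,-17)
river: ρ → (-17,9,12)
river: ρ → (12,15,-14)
river: ρ → (-14,13,13)
river: ρ → (13,13,-14)
river: ρ → (-14,15,12)
closes: descent 0, river 10
min |a| on river = 4

4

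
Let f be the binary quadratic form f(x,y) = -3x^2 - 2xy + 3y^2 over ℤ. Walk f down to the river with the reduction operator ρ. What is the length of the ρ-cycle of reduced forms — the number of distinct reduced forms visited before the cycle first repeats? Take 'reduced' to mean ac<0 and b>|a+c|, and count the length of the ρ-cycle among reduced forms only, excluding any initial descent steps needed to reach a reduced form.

D = 40, ⌊√D⌋ = 6
descent: ρ → (3,2,-3)  [lands on river]
river: ρ → (-3,4,2)
river: ρ → (2,4,-3)
river: ρ → (-3,2,3)
river: ρ → (3,4,-2)
river: ρ → (-2,4,3)
ρ-cycle length = 6 (tail of 1 descent step not counted)

6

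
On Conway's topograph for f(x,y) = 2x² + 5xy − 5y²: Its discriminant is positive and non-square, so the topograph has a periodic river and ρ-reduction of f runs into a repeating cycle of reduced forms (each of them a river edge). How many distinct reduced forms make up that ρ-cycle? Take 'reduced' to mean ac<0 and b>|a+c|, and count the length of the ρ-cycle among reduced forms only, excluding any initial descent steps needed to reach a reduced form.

D = 65, ⌊√D⌋ = 8
river: ρ → (-5,5,2)
river: ρ → (2,7,-2)
river: ρ → (-2,5,5)
river: ρ → (5,5,-2)
river: ρ → (-2,7,2)
river: ρ → (2,5,-5)
ρ-cycle length = 6 (tail of 0 descent steps not counted)

6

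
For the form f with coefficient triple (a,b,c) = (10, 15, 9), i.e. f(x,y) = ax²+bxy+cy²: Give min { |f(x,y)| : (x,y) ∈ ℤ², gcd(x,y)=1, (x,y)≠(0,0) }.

translate: b→-5 (≡15 mod 20), so (10,15,9)→(10,-5,4)
flip: (10,-5,4)→(4,5,10)
translate: b→-3 (≡5 mod 8), so (4,5,10)→(4,-3,9)
reduced (well bottom): (4,-3,9) with a≤c, −a<b≤a
well minimum = a = 4

4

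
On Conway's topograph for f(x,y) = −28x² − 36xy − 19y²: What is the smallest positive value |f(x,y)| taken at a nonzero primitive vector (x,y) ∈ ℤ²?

translate: b→-20 (≡36 mod 56), so (28,36,19)→(28,-20,11)
flip: (28,-20,11)→(11,20,28)
translate: b→-2 (≡20 mod 22), so (11,20,28)→(11,-2,19)
reduced (well bottom): (11,-2,19) with a≤c, −a<b≤a
well minimum |f| = |-11| = 11 (negative-definite)

11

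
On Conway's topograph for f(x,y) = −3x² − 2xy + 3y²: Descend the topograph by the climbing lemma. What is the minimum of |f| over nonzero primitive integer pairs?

descent: ρ → (3,2,-3)  [lands on river]
river: ρ → (-3,4,2)
river: ρ → (2,4,-3)
river: ρ → (-3,2,3)
river: ρ → (3,4,-2)
river: ρ → (-2,4,3)
closes: descent 1, river 6
min |a| on river = 2

2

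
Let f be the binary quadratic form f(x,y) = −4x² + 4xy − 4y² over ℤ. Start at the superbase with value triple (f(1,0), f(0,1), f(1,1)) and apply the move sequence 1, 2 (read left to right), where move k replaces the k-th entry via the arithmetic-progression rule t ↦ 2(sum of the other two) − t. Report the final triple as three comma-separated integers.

start (-4,-4,-4) = (f(1,0),f(0,1),f(1,1))
replace slot 1: 2·((-4)+(-4)) − (-4) = -12 → (-12,-4,-4)
replace slot 2: 2·((-12)+(-4)) − (-4) = -28 → (-12,-28,-4)

-12,-28,-4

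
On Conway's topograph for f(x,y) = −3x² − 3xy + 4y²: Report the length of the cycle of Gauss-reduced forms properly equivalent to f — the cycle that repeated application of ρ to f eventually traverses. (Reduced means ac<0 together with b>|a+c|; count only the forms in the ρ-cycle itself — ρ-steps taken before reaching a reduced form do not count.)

D = 57, ⌊√D⌋ = 7
descent: ρ → (4,3,-3)  [lands on river]
river: ρ → (-3,3,4)
river: ρ → (4,5,-2)
river: ρ → (-2,7,1)
river: ρ → (1,7,-2)
river: ρ → (-2,5,4)
ρ-cycle length = 6 (tail of 1 descent step not counted)

6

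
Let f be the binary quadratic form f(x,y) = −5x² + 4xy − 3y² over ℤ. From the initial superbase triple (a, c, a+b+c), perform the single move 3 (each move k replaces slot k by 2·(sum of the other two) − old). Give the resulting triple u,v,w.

start (-5,-3,-4) = (f(1,0),f(0,1),f(1,1))
replace slot 3: 2·((-5)+(-3)) − (-4) = -12 → (-5,-3,-12)

-5,-3,-12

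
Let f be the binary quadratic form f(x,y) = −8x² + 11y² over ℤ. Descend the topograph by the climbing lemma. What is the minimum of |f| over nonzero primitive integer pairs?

descent: ρ → (11,0,-8)
descent: ρ → (-8,16,3)  [lands on river]
river: ρ → (3,14,-13)
river: ρ → (-13,12,4)
river: ρ → (4,12,-13)
river: ρ → (-13,14,3)
river: ρ → (3,16,-8)
closes: descent 2, river 6
min |a| on river = 3

3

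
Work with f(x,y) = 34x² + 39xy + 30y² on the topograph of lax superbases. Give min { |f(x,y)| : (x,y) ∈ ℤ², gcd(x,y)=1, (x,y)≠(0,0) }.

translate: b→-29 (≡39 mod 68), so (34,39,30)→(34,-29,25)
flip: (34,-29,25)→(25,29,34)
translate: b→-21 (≡29 mod 50), so (25,29,34)→(25,-21,30)
reduced (well bottom): (25,-21,30) with a≤c, −a<b≤a
well minimum = a = 25

25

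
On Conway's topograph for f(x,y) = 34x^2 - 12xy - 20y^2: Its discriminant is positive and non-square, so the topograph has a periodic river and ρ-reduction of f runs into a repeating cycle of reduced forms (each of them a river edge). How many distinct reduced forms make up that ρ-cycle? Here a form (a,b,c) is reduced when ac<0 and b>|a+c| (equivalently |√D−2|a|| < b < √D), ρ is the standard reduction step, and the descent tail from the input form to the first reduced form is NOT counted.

D = 2864, ⌊√D⌋ = 53
descent: ρ → (-20,52,2)  [lands on river]
river: ρ → (2,52,-20)
river: ρ → (-20,28,26)
river: ρ → (26,24,-22)
river: ρ → (-22,20,28)
river: ρ → (28,36,-14)
river: ρ → (-14,48,10)
river: ρ → (10,52,-4)
river: ρ → (-4,52,10)
river: ρ → (10,48,-14)
river: ρ → (-14,36,28)
river: ρ → (28,20,-22)
river: ρ → (-22,24,26)
river: ρ → (26,28,-20)
ρ-cycle length = 14 (tail of 1 descent step not counted)

14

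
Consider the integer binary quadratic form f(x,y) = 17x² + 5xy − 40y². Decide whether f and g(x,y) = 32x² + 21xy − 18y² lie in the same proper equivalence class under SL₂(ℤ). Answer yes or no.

D₁ = 2745, D₂ = 2745
river cycle of f (length 14): (17, 39, -18), (-18, 33, 23), (23, 13, -28), (-28, 43, 8), (8, 37, -43), (-43, 49, 2), (2, 51, -18), (-18, 21, 32), (32, 43, -7), (-7, 41, 38), … (4 more)
river cycle of g (length 14): (-18, 51, 2), (2, 49, -43), (-43, 37, 8), (8, 43, -28), (-28, 13, 23), (23, 33, -18), (-18, 39, 17), (17, 29, -28), (-28, 27, 18), (18, 45, -10), … (4 more)
cycles differ ⇒ inequivalent

no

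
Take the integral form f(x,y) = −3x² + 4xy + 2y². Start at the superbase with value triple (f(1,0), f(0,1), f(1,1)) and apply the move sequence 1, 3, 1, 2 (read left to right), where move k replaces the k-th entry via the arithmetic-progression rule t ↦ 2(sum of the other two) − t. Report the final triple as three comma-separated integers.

start (-3,2,3) = (f(1,0),f(0,1),f(1,1))
replace slot 1: 2·(2+3) − (-3) = 13 → (13,2,3)
replace slot 3: 2·(13+2) − 3 = 27 → (13,2,27)
replace slot 1: 2·(2+27) − 13 = 45 → (45,2,27)
replace slot 2: 2·(45+27) − 2 = 142 → (45,142,27)

45,142,27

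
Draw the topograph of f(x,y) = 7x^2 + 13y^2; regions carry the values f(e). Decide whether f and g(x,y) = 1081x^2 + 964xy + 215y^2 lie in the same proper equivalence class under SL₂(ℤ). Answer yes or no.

D₁ = -364, D₂ = -364
f: reduced (well bottom): (7,0,13) with a≤c, −a<b≤a
g: flip: (1081,964,215)→(215,-964,1081)
g: translate: b→-104 (≡-964 mod 430), so (215,-964,1081)→(215,-104,13)
g: flip: (215,-104,13)→(13,104,215)
g: translate: b→0 (≡104 mod 26), so (13,104,215)→(13,0,7)
g: flip: (13,0,7)→(7,0,13)
g: reduced (well bottom): (7,0,13) with a≤c, −a<b≤a
reduced forms (7, 0, 13) vs (7, 0, 13) ⇒ equivalent

yes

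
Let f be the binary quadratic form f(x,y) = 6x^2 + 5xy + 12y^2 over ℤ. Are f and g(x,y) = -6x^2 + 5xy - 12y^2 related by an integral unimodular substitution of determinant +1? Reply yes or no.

D₁ = -263, D₂ = -263
f: reduced (well bottom): (6,5,12) with a≤c, −a<b≤a
g is negative-definite; reduce −g:
−g: reduced (well bottom): (6,-5,12) with a≤c, −a<b≤a
flip sign back: reduced form of g is (-6,5,-12)
reduced forms (6, 5, 12) vs (-6, 5, -12) ⇒ inequivalent

no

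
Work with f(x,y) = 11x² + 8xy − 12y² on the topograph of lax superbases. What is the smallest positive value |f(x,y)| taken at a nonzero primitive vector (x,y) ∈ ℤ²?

river: ρ → (-12,16,7)
river: ρ → (7,12,-16)
river: ρ → (-16,20,3)
river: ρ → (3,22,-9)
river: ρ → (-9,14,11)
river: ρ → (11,8,-12)
closes: descent 0, river 6
min |a| on river = 3

3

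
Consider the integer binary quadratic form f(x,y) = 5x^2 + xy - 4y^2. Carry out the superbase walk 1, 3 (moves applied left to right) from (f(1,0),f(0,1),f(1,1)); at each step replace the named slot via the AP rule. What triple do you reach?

start (5,-4,2) = (f(1,0),f(0,1),f(1,1))
replace slot 1: 2·((-4)+2) − 5 = -9 → (-9,-4,2)
replace slot 3: 2·((-9)+(-4)) − 2 = -28 → (-9,-4,-28)

-9,-4,-28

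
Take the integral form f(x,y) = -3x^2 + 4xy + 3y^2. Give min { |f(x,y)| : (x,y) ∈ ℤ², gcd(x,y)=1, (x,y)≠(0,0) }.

river: ρ → (3,2,-4)
river: ρ → (-4,6,1)
river: ρ → (1,6,-4)
river: ρ → (-4,2,3)
river: ρ → (3,4,-3)
river: ρ → (-3,2,4)
river: ρ → (4,6,-1)
river: ρ → (-1,6,4)
river: ρ → (4,2,-3)
river: ρ → (-3,4,3)
closes: descent 0, river 10
min |a| on river = 1

1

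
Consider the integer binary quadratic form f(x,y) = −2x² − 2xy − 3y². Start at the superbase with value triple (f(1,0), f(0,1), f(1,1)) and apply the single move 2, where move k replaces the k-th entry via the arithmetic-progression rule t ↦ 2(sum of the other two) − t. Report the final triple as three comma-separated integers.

start (-2,-3,-7) = (f(1,0),f(0,1),f(1,1))
replace slot 2: 2·((-2)+(-7)) − (-3) = -15 → (-2,-15,-7)

-2,-15,-7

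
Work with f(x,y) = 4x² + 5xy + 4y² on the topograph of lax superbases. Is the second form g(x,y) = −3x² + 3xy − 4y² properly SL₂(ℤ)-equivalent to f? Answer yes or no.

D₁ = -39, D₂ = -39
f: translate: b→-3 (≡5 mod 8), so (4,5,4)→(4,-3,3)
f: flip: (4,-3,3)→(3,3,4)
f: reduced (well bottom): (3,3,4) with a≤c, −a<b≤a
g is negative-definite; reduce −g:
−g: translate: b→3 (≡-3 mod 6), so (3,-3,4)→(3,3,4)
−g: reduced (well bottom): (3,3,4) with a≤c, −a<b≤a
flip sign back: reduced form of g is (-3,-3,-4)
reduced forms (3, 3, 4) vs (-3, -3, -4) ⇒ inequivalent

no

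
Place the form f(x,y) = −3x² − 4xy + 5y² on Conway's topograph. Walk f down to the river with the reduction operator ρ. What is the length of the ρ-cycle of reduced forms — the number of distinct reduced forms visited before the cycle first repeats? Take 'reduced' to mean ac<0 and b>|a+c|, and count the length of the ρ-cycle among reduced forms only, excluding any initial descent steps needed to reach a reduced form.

D = 76, ⌊√D⌋ = 8
descent: ρ → (5,4,-3)  [lands on river]
river: ρ → (-3,8,1)
river: ρ → (1,8,-3)
river: ρ → (-3,4,5)
river: ρ → (5,6,-2)
river: ρ → (-2,6,5)
ρ-cycle length = 6 (tail of 1 descent step not counted)

6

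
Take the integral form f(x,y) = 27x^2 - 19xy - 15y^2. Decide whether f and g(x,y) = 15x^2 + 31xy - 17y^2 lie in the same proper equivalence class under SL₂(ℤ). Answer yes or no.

D₁ = 1981, D₂ = 1981
river cycle of f (length 28): (-15, 19, 27), (27, 35, -7), (-7, 35, 27), (27, 19, -15), (-15, 41, 5), (5, 39, -23), (-23, 7, 21), (21, 35, -9), (-9, 37, 17), (17, 31, -15), … (18 more)
river cycle of g (length 28): (-17, 37, 9), (9, 35, -21), (-21, 7, 23), (23, 39, -5), (-5, 41, 15), (15, 19, -27), (-27, 35, 7), (7, 35, -27), (-27, 19, 15), (15, 41, -5), … (18 more)
cycles differ ⇒ inequivalent

no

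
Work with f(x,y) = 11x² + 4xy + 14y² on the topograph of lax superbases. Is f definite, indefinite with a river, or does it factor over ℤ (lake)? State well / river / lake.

D = b²−4ac = 4² − 4·11·14 = -600
D < 0 ⇒ definite ⇒ every region one sign ⇒ single well

well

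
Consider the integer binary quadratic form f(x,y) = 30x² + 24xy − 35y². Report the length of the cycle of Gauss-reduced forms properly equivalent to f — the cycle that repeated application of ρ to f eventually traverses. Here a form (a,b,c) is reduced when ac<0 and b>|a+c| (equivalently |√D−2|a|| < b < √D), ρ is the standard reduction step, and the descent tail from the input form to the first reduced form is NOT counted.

D = 4776, ⌊√D⌋ = 69
river: ρ → (-35,46,19)
river: ρ → (19,68,-2)
river: ρ → (-2,68,19)
river: ρ → (19,46,-35)
river: ρ → (-35,24,30)
river: ρ → (30,36,-29)
river: ρ → (-29,22,37)
river: ρ → (37,52,-14)
river: ρ → (-14,60,21)
river: ρ → (21,66,-5)
river: ρ → (-5,64,34)
river: ρ → (34,4,-35)
river: ρ → (-35,66,3)
river: ρ → (3,66,-35)
river: ρ → (-35,4,34)
river: ρ → (34,64,-5)
river: ρ → (-5,66,21)
river: ρ → (21,60,-14)
river: ρ → (-14,52,37)
river: ρ → (37,22,-29)
river: ρ → (-29,36,30)
river: ρ → (30,24,-35)
ρ-cycle length = 22 (tail of 0 descent steps not counted)

22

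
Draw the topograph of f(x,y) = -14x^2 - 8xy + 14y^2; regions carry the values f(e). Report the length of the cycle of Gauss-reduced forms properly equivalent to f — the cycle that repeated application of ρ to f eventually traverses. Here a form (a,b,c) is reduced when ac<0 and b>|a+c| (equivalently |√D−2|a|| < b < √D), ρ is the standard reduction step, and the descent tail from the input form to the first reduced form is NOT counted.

D = 848, ⌊√D⌋ = 29
descent: ρ → (14,8,-14)  [lands on river]
river: ρ → (-14,20,8)
river: ρ → (8,28,-2)
river: ρ → (-2,28,8)
river: ρ → (8,20,-14)
river: ρ → (-14,8,14)
river: ρ → (14,20,-8)
river: ρ → (-8,28,2)
river: ρ → (2,28,-8)
river: ρ → (-8,20,14)
ρ-cycle length = 10 (tail of 1 descent step not counted)

10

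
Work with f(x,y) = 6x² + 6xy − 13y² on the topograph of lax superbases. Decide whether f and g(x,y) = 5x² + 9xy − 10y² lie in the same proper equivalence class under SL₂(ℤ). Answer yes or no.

D₁ = 348, D₂ = 281
discriminants differ ⇒ not SL₂(ℤ)-equivalent

no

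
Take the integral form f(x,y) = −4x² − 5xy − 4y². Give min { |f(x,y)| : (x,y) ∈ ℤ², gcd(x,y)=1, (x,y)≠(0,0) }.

translate: b→-3 (≡5 mod 8), so (4,5,4)→(4,-3,3)
flip: (4,-3,3)→(3,3,4)
reduced (well bottom): (3,3,4) with a≤c, −a<b≤a
well minimum |f| = |-3| = 3 (negative-definite)

3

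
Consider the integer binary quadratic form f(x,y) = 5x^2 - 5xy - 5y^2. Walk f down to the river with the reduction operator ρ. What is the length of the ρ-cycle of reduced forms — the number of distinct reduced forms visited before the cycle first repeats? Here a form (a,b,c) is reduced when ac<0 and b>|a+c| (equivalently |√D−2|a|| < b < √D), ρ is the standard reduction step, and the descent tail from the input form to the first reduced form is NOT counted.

D = 125, ⌊√D⌋ = 11
descent: ρ → (-5,5,5)  [lands on river]
river: ρ → (5,5,-5)
ρ-cycle length = 2 (tail of 1 descent step not counted)

2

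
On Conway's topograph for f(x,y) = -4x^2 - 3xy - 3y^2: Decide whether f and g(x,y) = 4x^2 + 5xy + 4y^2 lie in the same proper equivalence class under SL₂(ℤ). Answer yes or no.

D₁ = -39, D₂ = -39
f is negative-definite; reduce −f:
−f: flip: (4,3,3)→(3,-3,4)
−f: translate: b→3 (≡-3 mod 6), so (3,-3,4)→(3,3,4)
−f: reduced (well bottom): (3,3,4) with a≤c, −a<b≤a
flip sign back: reduced form of f is (-3,-3,-4)
g: translate: b→-3 (≡5 mod 8), so (4,5,4)→(4,-3,3)
g: flip: (4,-3,3)→(3,3,4)
g: reduced (well bottom): (3,3,4) with a≤c, −a<b≤a
reduced forms (-3, -3, -4) vs (3, 3, 4) ⇒ inequivalent

no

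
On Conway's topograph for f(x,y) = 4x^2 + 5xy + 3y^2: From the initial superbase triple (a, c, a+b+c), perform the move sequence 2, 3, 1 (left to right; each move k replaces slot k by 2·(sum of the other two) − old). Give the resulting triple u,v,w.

start (4,3,12) = (f(1,0),f(0,1),f(1,1))
replace slot 2: 2·(4+12) − 3 = 29 → (4,29,12)
replace slot 3: 2·(4+29) − 12 = 54 → (4,29,54)
replace slot 1: 2·(29+54) − 4 = 162 → (162,29,54)

162,29,54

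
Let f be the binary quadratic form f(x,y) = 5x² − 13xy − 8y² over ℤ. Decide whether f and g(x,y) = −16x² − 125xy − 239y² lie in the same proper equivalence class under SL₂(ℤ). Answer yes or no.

D₁ = 329, D₂ = 329
river cycle of f (length 16): (-8, 13, 5), (5, 17, -2), (-2, 15, 13), (13, 11, -4), (-4, 13, 10), (10, 7, -7), (-7, 7, 10), (10, 13, -4), (-4, 11, 13), (13, 15, -2), … (6 more)
river cycle of g (length 16): (5, 17, -2), (-2, 15, 13), (13, 11, -4), (-4, 13, 10), (10, 7, -7), (-7, 7, 10), (10, 13, -4), (-4, 11, 13), (13, 15, -2), (-2, 17, 5), … (6 more)
cycles coincide ⇒ equivalent

yes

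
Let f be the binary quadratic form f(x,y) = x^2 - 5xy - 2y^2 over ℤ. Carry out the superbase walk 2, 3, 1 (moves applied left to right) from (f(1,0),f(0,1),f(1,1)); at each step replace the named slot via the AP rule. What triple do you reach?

start (1,-2,-6) = (f(1,0),f(0,1),f(1,1))
replace slot 2: 2·(1+(-6)) − (-2) = -8 → (1,-8,-6)
replace slot 3: 2·(1+(-8)) − (-6) = -8 → (1,-8,-8)
replace slot 1: 2·((-8)+(-8)) − 1 = -33 → (-33,-8,-8)

-33,-8,-8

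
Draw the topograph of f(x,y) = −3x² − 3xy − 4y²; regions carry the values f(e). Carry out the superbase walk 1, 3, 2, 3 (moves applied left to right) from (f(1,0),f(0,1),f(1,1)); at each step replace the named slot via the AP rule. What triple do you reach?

start (-3,-4,-10) = (f(1,0),f(0,1),f(1,1))
replace slot 1: 2·((-4)+(-10)) − (-3) = -25 → (-25,-4,-10)
replace slot 3: 2·((-25)+(-4)) − (-10) = -48 → (-25,-4,-48)
replace slot 2: 2·((-25)+(-48)) − (-4) = -142 → (-25,-142,-48)
replace slot 3: 2·((-25)+(-142)) − (-48) = -286 → (-25,-142,-286)

-25,-142,-286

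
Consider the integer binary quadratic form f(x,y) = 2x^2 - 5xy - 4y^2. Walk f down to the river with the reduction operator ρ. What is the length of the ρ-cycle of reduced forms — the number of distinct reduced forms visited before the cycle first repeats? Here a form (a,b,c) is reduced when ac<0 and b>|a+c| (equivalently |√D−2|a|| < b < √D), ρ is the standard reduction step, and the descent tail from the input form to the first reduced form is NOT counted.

D = 57, ⌊√D⌋ = 7
descent: ρ → (-4,5,2)  [lands on river]
river: ρ → (2,7,-1)
river: ρ → (-1,7,2)
river: ρ → (2,5,-4)
river: ρ → (-4,3,3)
river: ρ → (3,3,-4)
ρ-cycle length = 6 (tail of 1 descent step not counted)

6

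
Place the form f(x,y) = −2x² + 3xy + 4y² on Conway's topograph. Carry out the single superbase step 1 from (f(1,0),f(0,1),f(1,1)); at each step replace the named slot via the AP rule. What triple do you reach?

start (-2,4,5) = (f(1,0),f(0,1),f(1,1))
replace slot 1: 2·(4+5) − (-2) = 20 → (20,4,5)

20,4,5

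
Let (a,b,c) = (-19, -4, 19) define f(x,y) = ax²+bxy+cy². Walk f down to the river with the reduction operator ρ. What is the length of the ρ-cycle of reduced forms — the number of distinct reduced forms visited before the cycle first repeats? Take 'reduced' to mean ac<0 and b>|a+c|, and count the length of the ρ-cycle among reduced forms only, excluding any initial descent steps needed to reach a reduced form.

D = 1460, ⌊√D⌋ = 38
descent: ρ → (19,4,-19)  [lands on river]
river: ρ → (-19,34,4)
river: ρ → (4,38,-1)
river: ρ → (-1,38,4)
river: ρ → (4,34,-19)
river: ρ → (-19,4,19)
river: ρ → (19,34,-4)
river: ρ → (-4,38,1)
river: ρ → (1,38,-4)
river: ρ → (-4,34,19)
ρ-cycle length = 10 (tail of 1 descent step not counted)

10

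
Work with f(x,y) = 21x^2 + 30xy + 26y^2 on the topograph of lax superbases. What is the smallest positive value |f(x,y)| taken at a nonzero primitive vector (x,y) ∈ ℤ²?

translate: b→-12 (≡30 mod 42), so (21,30,26)→(21,-12,17)
flip: (21,-12,17)→(17,12,21)
reduced (well bottom): (17,12,21) with a≤c, −a<b≤a
well minimum = a = 17

17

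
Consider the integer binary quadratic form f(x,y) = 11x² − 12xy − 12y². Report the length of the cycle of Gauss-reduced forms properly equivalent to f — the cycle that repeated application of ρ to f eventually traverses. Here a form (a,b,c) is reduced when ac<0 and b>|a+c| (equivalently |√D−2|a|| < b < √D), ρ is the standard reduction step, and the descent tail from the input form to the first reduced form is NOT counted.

D = 672, ⌊√D⌋ = 25
descent: ρ → (-12,12,11)  [lands on river]
river: ρ → (11,10,-13)
river: ρ → (-13,16,8)
river: ρ → (8,16,-13)
river: ρ → (-13,10,11)
river: ρ → (11,12,-12)
ρ-cycle length = 6 (tail of 1 descent step not counted)

6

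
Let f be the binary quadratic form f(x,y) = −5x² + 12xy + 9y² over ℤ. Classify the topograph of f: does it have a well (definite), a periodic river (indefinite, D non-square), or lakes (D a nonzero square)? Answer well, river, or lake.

D = b²−4ac = 12² − 4·(-5)·9 = 324
D = 18² is a perfect square ⇒ form factors over ℤ ⇒ lakes

lake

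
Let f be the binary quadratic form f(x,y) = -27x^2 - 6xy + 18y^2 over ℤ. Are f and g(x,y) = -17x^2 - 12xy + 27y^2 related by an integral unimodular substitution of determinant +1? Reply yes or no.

D₁ = 1980, D₂ = 1980
river cycle of f (length 4): (18, 42, -3), (-3, 42, 18), (18, 30, -15), (-15, 30, 18)
river cycle of g (length 6): (27, 12, -17), (-17, 22, 22), (22, 22, -17), (-17, 12, 27), (27, 42, -2), (-2, 42, 27)
cycles differ ⇒ inequivalent

no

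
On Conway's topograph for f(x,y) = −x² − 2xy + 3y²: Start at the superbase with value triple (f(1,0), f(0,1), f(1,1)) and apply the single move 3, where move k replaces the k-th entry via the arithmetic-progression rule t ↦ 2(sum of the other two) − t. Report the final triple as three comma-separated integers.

start (-1,3,0) = (f(1,0),f(0,1),f(1,1))
replace slot 3: 2·((-1)+3) − 0 = 4 → (-1,3,4)

-1,3,4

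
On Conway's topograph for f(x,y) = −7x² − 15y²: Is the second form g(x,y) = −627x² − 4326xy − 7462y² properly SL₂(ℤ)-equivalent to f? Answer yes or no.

D₁ = -420, D₂ = -420
f is negative-definite; reduce −f:
−f: reduced (well bottom): (7,0,15) with a≤c, −a<b≤a
flip sign back: reduced form of f is (-7,0,-15)
g is negative-definite; reduce −g:
−g: translate: b→564 (≡4326 mod 1254), so (627,4326,7462)→(627,564,127)
−g: flip: (627,564,127)→(127,-564,627)
−g: translate: b→-56 (≡-564 mod 254), so (127,-564,627)→(127,-56,7)
−g: flip: (127,-56,7)→(7,56,127)
−g: translate: b→0 (≡56 mod 14), so (7,56,127)→(7,0,15)
−g: reduced (well bottom): (7,0,15) with a≤c, −a<b≤a
flip sign back: reduced form of g is (-7,0,-15)
reduced forms (-7, 0, -15) vs (-7, 0, -15) ⇒ equivalent

yes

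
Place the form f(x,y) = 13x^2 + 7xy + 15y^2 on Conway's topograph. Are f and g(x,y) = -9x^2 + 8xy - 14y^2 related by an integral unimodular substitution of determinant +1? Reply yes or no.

D₁ = -731, D₂ = -440
discriminants differ ⇒ not SL₂(ℤ)-equivalent

no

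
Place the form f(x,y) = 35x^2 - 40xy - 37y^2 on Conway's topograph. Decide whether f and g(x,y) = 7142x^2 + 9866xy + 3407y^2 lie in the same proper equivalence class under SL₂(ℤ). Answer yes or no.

D₁ = 6780, D₂ = 6780
river cycle of f (length 18): (-37, 40, 35), (35, 30, -42), (-42, 54, 23), (23, 38, -58), (-58, 78, 3), (3, 78, -58), (-58, 38, 23), (23, 54, -42), (-42, 30, 35), (35, 40, -37), … (8 more)
river cycle of g (length 18): (35, 30, -42), (-42, 54, 23), (23, 38, -58), (-58, 78, 3), (3, 78, -58), (-58, 38, 23), (23, 54, -42), (-42, 30, 35), (35, 40, -37), (-37, 34, 38), … (8 more)
cycles coincide ⇒ equivalent

yes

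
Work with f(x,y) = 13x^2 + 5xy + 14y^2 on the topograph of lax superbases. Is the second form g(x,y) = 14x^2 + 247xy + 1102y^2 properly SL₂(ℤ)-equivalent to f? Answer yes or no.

D₁ = -703, D₂ = -703
f: reduced (well bottom): (13,5,14) with a≤c, −a<b≤a
g: translate: b→-5 (≡247 mod 28), so (14,247,1102)→(14,-5,13)
g: flip: (14,-5,13)→(13,5,14)
g: reduced (well bottom): (13,5,14) with a≤c, −a<b≤a
reduced forms (13, 5, 14) vs (13, 5, 14) ⇒ equivalent

yes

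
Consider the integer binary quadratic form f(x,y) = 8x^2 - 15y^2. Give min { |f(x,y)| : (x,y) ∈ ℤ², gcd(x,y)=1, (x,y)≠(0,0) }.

descent: ρ → (-15,0,8)
descent: ρ → (8,16,-7)  [lands on river]
river: ρ → (-7,12,12)
river: ρ → (12,12,-7)
river: ρ → (-7,16,8)
closes: descent 2, river 4
min |a| on river = 7

7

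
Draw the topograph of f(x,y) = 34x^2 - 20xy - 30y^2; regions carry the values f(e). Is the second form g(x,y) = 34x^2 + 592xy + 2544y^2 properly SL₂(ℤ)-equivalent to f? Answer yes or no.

D₁ = 4480, D₂ = 4480
river cycle of f (length 8): (-30, 20, 34), (34, 48, -16), (-16, 48, 34), (34, 20, -30), (-30, 40, 24), (24, 56, -14), (-14, 56, 24), (24, 40, -30)
river cycle of g (length 8): (34, 48, -16), (-16, 48, 34), (34, 20, -30), (-30, 40, 24), (24, 56, -14), (-14, 56, 24), (24, 40, -30), (-30, 20, 34)
cycles coincide ⇒ equivalent

yes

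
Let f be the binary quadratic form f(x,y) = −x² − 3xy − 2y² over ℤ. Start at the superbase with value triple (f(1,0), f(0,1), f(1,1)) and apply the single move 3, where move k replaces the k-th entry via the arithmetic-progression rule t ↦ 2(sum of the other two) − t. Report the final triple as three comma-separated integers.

start (-1,-2,-6) = (f(1,0),f(0,1),f(1,1))
replace slot 3: 2·((-1)+(-2)) − (-6) = 0 → (-1,-2,0)

-1,-2,0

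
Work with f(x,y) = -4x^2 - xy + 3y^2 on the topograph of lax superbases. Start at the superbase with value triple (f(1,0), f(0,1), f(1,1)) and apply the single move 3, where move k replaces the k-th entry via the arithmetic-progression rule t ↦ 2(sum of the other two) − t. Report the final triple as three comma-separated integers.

start (-4,3,-2) = (f(1,0),f(0,1),f(1,1))
replace slot 3: 2·((-4)+3) − (-2) = 0 → (-4,3,0)

-4,3,0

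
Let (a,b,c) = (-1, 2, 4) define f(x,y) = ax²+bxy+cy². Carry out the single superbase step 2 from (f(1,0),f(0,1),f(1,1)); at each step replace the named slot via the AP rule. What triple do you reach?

start (-1,4,5) = (f(1,0),f(0,1),f(1,1))
replace slot 2: 2·((-1)+5) − 4 = 4 → (-1,4,5)

-1,4,5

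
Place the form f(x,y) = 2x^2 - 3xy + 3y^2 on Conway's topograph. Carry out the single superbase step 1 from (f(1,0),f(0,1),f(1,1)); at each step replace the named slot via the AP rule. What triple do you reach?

start (2,3,2) = (f(1,0),f(0,1),f(1,1))
replace slot 1: 2·(3+2) − 2 = 8 → (8,3,2)

8,3,2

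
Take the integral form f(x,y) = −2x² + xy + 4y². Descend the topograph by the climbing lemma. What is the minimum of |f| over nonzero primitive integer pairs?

descent: ρ → (4,-1,-2)
descent: ρ → (-2,5,1)  [lands on river]
river: ρ → (1,5,-2)
river: ρ → (-2,3,3)
river: ρ → (3,3,-2)
closes: descent 2, river 4
min |a| on river = 1

1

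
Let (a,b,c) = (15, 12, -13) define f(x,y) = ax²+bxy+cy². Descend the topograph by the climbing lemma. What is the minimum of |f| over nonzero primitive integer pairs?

river: ρ → (-13,14,14)
river: ρ → (14,14,-13)
river: ρ → (-13,12,15)
river: ρ → (15,18,-10)
river: ρ → (-10,22,11)
river: ρ → (11,22,-10)
river: ρ → (-10,18,15)
river: ρ → (15,12,-13)
closes: descent 0, river 8
min |a| on river = 10

10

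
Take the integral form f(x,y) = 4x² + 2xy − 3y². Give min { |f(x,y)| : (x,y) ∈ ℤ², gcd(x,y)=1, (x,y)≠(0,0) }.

river: ρ → (-3,4,3)
river: ρ → (3,2,-4)
river: ρ → (-4,6,1)
river: ρ → (1,6,-4)
river: ρ → (-4,2,3)
river: ρ → (3,4,-3)
river: ρ → (-3,2,4)
river: ρ → (4,6,-1)
river: ρ → (-1,6,4)
river: ρ → (4,2,-3)
closes: descent 0, river 10
min |a| on river = 1

1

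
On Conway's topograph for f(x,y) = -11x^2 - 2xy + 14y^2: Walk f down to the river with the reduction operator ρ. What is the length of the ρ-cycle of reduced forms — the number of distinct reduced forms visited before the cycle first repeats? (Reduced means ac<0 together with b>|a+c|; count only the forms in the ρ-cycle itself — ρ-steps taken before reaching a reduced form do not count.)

D = 620, ⌊√D⌋ = 24
descent: ρ → (14,2,-11)
descent: ρ → (-11,20,5)  [lands on river]
river: ρ → (5,20,-11)
river: ρ → (-11,24,1)
river: ρ → (1,24,-11)
ρ-cycle length = 4 (tail of 2 descent steps not counted)

4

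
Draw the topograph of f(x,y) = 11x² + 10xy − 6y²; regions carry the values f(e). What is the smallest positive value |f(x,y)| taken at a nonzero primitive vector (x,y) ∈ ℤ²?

river: ρ → (-6,14,7)
river: ρ → (7,14,-6)
river: ρ → (-6,10,11)
river: ρ → (11,12,-5)
river: ρ → (-5,18,2)
river: ρ → (2,18,-5)
river: ρ → (-5,12,11)
river: ρ → (11,10,-6)
closes: descent 0, river 8
min |a| on river = 2

2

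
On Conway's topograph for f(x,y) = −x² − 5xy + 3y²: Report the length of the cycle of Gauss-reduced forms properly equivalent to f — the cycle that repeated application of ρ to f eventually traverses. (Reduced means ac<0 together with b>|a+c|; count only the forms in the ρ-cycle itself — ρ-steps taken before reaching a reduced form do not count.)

D = 37, ⌊√D⌋ = 6
descent: ρ → (3,5,-1)  [lands on river]
river: ρ → (-1,5,3)
river: ρ → (3,1,-3)
river: ρ → (-3,5,1)
river: ρ → (1,5,-3)
river: ρ → (-3,1,3)
ρ-cycle length = 6 (tail of 1 descent step not counted)

6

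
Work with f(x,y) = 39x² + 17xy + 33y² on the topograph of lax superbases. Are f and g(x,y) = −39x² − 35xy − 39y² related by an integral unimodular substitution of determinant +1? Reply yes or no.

D₁ = -4859, D₂ = -4859
f: flip: (39,17,33)→(33,-17,39)
f: reduced (well bottom): (33,-17,39) with a≤c, −a<b≤a
g is negative-definite; reduce −g:
−g: reduced (well bottom): (39,35,39) with a≤c, −a<b≤a
flip sign back: reduced form of g is (-39,-35,-39)
reduced forms (33, -17, 39) vs (-39, -35, -39) ⇒ inequivalent

no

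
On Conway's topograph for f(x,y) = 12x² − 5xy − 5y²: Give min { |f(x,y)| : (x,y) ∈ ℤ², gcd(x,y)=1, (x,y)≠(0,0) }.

descent: ρ → (-5,15,2)  [lands on river]
river: ρ → (2,13,-12)
river: ρ → (-12,11,3)
river: ρ → (3,13,-8)
river: ρ → (-8,3,8)
river: ρ → (8,13,-3)
river: ρ → (-3,11,12)
river: ρ → (12,13,-2)
river: ρ → (-2,15,5)
river: ρ → (5,15,-2)
river: ρ → (-2,13,12)
river: ρ → (12,11,-3)
river: ρ → (-3,13,8)
river: ρ → (8,3,-8)
river: ρ → (-8,13,3)
river: ρ → (3,11,-12)
river: ρ → (-12,13,2)
river: ρ → (2,15,-5)
closes: descent 1, river 18
min |a| on river = 2

2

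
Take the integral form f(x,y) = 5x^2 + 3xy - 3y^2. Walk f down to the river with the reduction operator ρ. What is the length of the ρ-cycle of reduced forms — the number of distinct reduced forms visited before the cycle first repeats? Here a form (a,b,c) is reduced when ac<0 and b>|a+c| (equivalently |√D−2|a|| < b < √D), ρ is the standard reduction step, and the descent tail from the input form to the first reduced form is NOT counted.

D = 69, ⌊√D⌋ = 8
river: ρ → (-3,3,5)
river: ρ → (5,7,-1)
river: ρ → (-1,7,5)
river: ρ → (5,3,-3)
ρ-cycle length = 4 (tail of 0 descent steps not counted)

4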